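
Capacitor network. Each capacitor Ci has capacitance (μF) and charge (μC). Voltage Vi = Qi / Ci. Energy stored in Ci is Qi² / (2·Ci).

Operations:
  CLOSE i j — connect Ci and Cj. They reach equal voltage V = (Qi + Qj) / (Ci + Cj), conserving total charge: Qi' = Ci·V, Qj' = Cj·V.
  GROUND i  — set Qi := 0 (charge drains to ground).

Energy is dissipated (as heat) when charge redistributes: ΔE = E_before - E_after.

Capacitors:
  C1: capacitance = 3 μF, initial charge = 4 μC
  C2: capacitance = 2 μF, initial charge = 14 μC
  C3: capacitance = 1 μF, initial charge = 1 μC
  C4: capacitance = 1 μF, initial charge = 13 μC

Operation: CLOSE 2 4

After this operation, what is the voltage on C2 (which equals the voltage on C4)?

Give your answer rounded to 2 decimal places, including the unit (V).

Answer: 9.00 V

Derivation:
Initial: C1(3μF, Q=4μC, V=1.33V), C2(2μF, Q=14μC, V=7.00V), C3(1μF, Q=1μC, V=1.00V), C4(1μF, Q=13μC, V=13.00V)
Op 1: CLOSE 2-4: Q_total=27.00, C_total=3.00, V=9.00; Q2=18.00, Q4=9.00; dissipated=12.000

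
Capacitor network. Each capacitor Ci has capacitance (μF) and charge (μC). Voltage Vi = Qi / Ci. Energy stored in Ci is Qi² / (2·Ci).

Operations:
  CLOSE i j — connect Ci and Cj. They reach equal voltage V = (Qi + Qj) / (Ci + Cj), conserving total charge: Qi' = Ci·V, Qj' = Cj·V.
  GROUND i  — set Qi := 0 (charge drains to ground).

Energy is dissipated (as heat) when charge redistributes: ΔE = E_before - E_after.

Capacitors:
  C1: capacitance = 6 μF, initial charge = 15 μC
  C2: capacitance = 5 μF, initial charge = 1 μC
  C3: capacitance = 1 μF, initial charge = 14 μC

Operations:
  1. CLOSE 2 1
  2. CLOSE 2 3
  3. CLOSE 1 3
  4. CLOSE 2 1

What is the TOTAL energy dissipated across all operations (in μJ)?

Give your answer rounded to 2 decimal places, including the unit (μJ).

Initial: C1(6μF, Q=15μC, V=2.50V), C2(5μF, Q=1μC, V=0.20V), C3(1μF, Q=14μC, V=14.00V)
Op 1: CLOSE 2-1: Q_total=16.00, C_total=11.00, V=1.45; Q2=7.27, Q1=8.73; dissipated=7.214
Op 2: CLOSE 2-3: Q_total=21.27, C_total=6.00, V=3.55; Q2=17.73, Q3=3.55; dissipated=65.579
Op 3: CLOSE 1-3: Q_total=12.27, C_total=7.00, V=1.75; Q1=10.52, Q3=1.75; dissipated=1.874
Op 4: CLOSE 2-1: Q_total=28.25, C_total=11.00, V=2.57; Q2=12.84, Q1=15.41; dissipated=4.380
Total dissipated: 79.046 μJ

Answer: 79.05 μJ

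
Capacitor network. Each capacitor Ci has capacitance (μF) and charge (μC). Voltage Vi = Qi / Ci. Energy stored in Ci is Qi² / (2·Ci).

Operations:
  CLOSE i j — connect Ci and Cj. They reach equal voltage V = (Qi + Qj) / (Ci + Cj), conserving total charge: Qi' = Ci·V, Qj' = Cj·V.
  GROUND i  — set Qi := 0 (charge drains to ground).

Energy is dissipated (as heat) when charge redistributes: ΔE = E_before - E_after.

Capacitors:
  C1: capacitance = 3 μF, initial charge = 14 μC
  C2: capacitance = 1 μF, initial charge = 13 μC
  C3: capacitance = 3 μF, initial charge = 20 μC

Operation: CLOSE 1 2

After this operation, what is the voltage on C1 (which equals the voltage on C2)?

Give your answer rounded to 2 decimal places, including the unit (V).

Initial: C1(3μF, Q=14μC, V=4.67V), C2(1μF, Q=13μC, V=13.00V), C3(3μF, Q=20μC, V=6.67V)
Op 1: CLOSE 1-2: Q_total=27.00, C_total=4.00, V=6.75; Q1=20.25, Q2=6.75; dissipated=26.042

Answer: 6.75 V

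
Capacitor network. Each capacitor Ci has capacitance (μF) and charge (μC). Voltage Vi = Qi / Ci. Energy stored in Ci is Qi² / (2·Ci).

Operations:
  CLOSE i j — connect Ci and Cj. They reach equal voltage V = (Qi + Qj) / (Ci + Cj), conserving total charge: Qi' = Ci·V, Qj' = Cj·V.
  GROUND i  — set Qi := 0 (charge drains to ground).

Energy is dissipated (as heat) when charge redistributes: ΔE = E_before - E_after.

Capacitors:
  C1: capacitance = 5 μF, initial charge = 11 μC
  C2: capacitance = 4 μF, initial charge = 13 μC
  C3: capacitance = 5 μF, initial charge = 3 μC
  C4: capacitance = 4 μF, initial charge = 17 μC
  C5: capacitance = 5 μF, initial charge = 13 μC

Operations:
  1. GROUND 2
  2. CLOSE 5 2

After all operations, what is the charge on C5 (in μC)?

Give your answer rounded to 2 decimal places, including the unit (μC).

Initial: C1(5μF, Q=11μC, V=2.20V), C2(4μF, Q=13μC, V=3.25V), C3(5μF, Q=3μC, V=0.60V), C4(4μF, Q=17μC, V=4.25V), C5(5μF, Q=13μC, V=2.60V)
Op 1: GROUND 2: Q2=0; energy lost=21.125
Op 2: CLOSE 5-2: Q_total=13.00, C_total=9.00, V=1.44; Q5=7.22, Q2=5.78; dissipated=7.511
Final charges: Q1=11.00, Q2=5.78, Q3=3.00, Q4=17.00, Q5=7.22

Answer: 7.22 μC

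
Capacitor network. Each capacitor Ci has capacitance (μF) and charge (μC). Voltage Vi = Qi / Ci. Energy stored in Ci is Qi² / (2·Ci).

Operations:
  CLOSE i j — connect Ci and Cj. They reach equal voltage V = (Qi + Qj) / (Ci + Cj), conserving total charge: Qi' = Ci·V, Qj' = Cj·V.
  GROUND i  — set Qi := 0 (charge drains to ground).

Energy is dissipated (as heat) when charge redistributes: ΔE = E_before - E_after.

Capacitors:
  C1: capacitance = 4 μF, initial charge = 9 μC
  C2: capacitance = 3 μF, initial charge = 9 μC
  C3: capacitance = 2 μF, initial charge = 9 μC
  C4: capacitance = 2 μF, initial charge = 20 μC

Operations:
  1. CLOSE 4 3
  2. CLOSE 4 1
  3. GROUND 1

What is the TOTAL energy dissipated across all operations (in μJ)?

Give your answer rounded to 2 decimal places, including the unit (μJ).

Answer: 62.47 μJ

Derivation:
Initial: C1(4μF, Q=9μC, V=2.25V), C2(3μF, Q=9μC, V=3.00V), C3(2μF, Q=9μC, V=4.50V), C4(2μF, Q=20μC, V=10.00V)
Op 1: CLOSE 4-3: Q_total=29.00, C_total=4.00, V=7.25; Q4=14.50, Q3=14.50; dissipated=15.125
Op 2: CLOSE 4-1: Q_total=23.50, C_total=6.00, V=3.92; Q4=7.83, Q1=15.67; dissipated=16.667
Op 3: GROUND 1: Q1=0; energy lost=30.681
Total dissipated: 62.472 μJ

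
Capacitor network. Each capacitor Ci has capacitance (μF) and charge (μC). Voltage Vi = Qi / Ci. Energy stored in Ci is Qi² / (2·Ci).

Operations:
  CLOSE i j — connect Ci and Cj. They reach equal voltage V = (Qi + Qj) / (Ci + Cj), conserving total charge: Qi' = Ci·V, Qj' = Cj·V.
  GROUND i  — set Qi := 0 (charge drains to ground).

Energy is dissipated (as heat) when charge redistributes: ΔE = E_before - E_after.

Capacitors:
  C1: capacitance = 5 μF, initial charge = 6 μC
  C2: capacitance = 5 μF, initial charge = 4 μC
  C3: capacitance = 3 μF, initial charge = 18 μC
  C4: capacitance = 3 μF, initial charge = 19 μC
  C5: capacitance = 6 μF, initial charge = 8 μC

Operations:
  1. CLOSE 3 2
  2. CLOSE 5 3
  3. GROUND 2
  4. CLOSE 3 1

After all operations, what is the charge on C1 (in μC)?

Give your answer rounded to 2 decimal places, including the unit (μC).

Initial: C1(5μF, Q=6μC, V=1.20V), C2(5μF, Q=4μC, V=0.80V), C3(3μF, Q=18μC, V=6.00V), C4(3μF, Q=19μC, V=6.33V), C5(6μF, Q=8μC, V=1.33V)
Op 1: CLOSE 3-2: Q_total=22.00, C_total=8.00, V=2.75; Q3=8.25, Q2=13.75; dissipated=25.350
Op 2: CLOSE 5-3: Q_total=16.25, C_total=9.00, V=1.81; Q5=10.83, Q3=5.42; dissipated=2.007
Op 3: GROUND 2: Q2=0; energy lost=18.906
Op 4: CLOSE 3-1: Q_total=11.42, C_total=8.00, V=1.43; Q3=4.28, Q1=7.14; dissipated=0.344
Final charges: Q1=7.14, Q2=0.00, Q3=4.28, Q4=19.00, Q5=10.83

Answer: 7.14 μC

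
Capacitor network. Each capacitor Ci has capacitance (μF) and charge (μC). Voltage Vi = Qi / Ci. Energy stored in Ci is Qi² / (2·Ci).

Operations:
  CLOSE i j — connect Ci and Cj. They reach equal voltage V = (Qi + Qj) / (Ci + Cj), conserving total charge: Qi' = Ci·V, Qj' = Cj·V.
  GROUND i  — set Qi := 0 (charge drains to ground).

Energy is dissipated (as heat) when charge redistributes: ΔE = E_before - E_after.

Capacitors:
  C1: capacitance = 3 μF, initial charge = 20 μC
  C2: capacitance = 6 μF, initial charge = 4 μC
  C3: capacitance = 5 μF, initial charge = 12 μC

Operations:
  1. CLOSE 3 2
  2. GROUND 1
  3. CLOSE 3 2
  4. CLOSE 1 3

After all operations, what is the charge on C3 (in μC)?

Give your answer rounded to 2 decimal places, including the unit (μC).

Answer: 4.55 μC

Derivation:
Initial: C1(3μF, Q=20μC, V=6.67V), C2(6μF, Q=4μC, V=0.67V), C3(5μF, Q=12μC, V=2.40V)
Op 1: CLOSE 3-2: Q_total=16.00, C_total=11.00, V=1.45; Q3=7.27, Q2=8.73; dissipated=4.097
Op 2: GROUND 1: Q1=0; energy lost=66.667
Op 3: CLOSE 3-2: Q_total=16.00, C_total=11.00, V=1.45; Q3=7.27, Q2=8.73; dissipated=0.000
Op 4: CLOSE 1-3: Q_total=7.27, C_total=8.00, V=0.91; Q1=2.73, Q3=4.55; dissipated=1.983
Final charges: Q1=2.73, Q2=8.73, Q3=4.55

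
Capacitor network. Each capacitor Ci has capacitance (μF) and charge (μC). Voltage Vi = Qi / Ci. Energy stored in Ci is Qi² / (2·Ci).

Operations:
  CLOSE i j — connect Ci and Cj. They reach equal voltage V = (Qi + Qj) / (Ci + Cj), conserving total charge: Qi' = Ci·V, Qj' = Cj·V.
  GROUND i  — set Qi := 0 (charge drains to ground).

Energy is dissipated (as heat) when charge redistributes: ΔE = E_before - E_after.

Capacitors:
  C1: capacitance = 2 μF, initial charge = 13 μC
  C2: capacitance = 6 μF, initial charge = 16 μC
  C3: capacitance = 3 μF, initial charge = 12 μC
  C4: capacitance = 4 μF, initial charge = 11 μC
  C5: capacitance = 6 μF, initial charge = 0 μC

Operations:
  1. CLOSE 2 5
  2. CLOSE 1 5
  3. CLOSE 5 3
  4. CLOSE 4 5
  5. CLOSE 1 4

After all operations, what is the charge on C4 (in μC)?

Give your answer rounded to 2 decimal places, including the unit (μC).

Answer: 11.37 μC

Derivation:
Initial: C1(2μF, Q=13μC, V=6.50V), C2(6μF, Q=16μC, V=2.67V), C3(3μF, Q=12μC, V=4.00V), C4(4μF, Q=11μC, V=2.75V), C5(6μF, Q=0μC, V=0.00V)
Op 1: CLOSE 2-5: Q_total=16.00, C_total=12.00, V=1.33; Q2=8.00, Q5=8.00; dissipated=10.667
Op 2: CLOSE 1-5: Q_total=21.00, C_total=8.00, V=2.62; Q1=5.25, Q5=15.75; dissipated=20.021
Op 3: CLOSE 5-3: Q_total=27.75, C_total=9.00, V=3.08; Q5=18.50, Q3=9.25; dissipated=1.891
Op 4: CLOSE 4-5: Q_total=29.50, C_total=10.00, V=2.95; Q4=11.80, Q5=17.70; dissipated=0.133
Op 5: CLOSE 1-4: Q_total=17.05, C_total=6.00, V=2.84; Q1=5.68, Q4=11.37; dissipated=0.070
Final charges: Q1=5.68, Q2=8.00, Q3=9.25, Q4=11.37, Q5=17.70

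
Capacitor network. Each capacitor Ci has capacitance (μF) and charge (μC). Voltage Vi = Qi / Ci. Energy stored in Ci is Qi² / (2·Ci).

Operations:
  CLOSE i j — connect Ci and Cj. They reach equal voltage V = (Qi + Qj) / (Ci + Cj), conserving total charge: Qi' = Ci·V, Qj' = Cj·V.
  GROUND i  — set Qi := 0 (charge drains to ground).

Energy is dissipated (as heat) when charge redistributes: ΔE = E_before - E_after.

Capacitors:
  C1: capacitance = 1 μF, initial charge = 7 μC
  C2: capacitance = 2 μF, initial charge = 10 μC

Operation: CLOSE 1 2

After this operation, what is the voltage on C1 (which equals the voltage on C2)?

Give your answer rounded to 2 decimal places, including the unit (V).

Answer: 5.67 V

Derivation:
Initial: C1(1μF, Q=7μC, V=7.00V), C2(2μF, Q=10μC, V=5.00V)
Op 1: CLOSE 1-2: Q_total=17.00, C_total=3.00, V=5.67; Q1=5.67, Q2=11.33; dissipated=1.333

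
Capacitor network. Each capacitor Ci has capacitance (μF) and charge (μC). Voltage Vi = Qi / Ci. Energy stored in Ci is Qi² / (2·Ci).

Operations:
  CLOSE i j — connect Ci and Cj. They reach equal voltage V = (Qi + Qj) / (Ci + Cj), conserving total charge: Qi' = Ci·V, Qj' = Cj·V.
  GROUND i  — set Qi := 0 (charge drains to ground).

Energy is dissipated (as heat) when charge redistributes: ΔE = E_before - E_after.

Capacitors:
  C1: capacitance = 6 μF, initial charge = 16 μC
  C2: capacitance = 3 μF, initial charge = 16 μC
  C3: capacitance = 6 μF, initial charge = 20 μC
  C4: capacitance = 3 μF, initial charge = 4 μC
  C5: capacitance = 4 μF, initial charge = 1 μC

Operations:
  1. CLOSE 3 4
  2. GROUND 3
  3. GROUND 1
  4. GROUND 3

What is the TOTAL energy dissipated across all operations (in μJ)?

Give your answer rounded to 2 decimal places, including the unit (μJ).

Answer: 46.67 μJ

Derivation:
Initial: C1(6μF, Q=16μC, V=2.67V), C2(3μF, Q=16μC, V=5.33V), C3(6μF, Q=20μC, V=3.33V), C4(3μF, Q=4μC, V=1.33V), C5(4μF, Q=1μC, V=0.25V)
Op 1: CLOSE 3-4: Q_total=24.00, C_total=9.00, V=2.67; Q3=16.00, Q4=8.00; dissipated=4.000
Op 2: GROUND 3: Q3=0; energy lost=21.333
Op 3: GROUND 1: Q1=0; energy lost=21.333
Op 4: GROUND 3: Q3=0; energy lost=0.000
Total dissipated: 46.667 μJ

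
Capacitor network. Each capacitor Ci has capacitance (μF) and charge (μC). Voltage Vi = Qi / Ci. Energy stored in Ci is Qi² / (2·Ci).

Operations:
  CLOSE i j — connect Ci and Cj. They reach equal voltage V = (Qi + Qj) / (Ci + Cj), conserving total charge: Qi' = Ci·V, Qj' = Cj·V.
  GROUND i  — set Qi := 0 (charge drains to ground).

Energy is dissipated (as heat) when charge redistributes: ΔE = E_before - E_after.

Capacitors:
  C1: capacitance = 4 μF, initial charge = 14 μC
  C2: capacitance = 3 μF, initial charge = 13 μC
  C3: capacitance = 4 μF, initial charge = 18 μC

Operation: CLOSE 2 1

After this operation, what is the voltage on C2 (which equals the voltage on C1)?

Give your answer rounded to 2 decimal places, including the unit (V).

Answer: 3.86 V

Derivation:
Initial: C1(4μF, Q=14μC, V=3.50V), C2(3μF, Q=13μC, V=4.33V), C3(4μF, Q=18μC, V=4.50V)
Op 1: CLOSE 2-1: Q_total=27.00, C_total=7.00, V=3.86; Q2=11.57, Q1=15.43; dissipated=0.595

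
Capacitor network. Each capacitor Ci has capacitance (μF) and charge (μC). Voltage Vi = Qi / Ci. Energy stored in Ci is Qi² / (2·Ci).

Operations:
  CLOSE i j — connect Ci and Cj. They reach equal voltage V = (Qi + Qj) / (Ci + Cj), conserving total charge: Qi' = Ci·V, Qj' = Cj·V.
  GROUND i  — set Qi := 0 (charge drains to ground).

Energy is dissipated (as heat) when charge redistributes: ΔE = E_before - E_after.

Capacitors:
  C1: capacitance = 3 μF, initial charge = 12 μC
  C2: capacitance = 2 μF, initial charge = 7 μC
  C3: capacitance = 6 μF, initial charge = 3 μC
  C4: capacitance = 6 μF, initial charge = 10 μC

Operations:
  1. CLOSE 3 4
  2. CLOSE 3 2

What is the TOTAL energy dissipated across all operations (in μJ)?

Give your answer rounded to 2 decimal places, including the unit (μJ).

Answer: 6.42 μJ

Derivation:
Initial: C1(3μF, Q=12μC, V=4.00V), C2(2μF, Q=7μC, V=3.50V), C3(6μF, Q=3μC, V=0.50V), C4(6μF, Q=10μC, V=1.67V)
Op 1: CLOSE 3-4: Q_total=13.00, C_total=12.00, V=1.08; Q3=6.50, Q4=6.50; dissipated=2.042
Op 2: CLOSE 3-2: Q_total=13.50, C_total=8.00, V=1.69; Q3=10.12, Q2=3.38; dissipated=4.380
Total dissipated: 6.422 μJ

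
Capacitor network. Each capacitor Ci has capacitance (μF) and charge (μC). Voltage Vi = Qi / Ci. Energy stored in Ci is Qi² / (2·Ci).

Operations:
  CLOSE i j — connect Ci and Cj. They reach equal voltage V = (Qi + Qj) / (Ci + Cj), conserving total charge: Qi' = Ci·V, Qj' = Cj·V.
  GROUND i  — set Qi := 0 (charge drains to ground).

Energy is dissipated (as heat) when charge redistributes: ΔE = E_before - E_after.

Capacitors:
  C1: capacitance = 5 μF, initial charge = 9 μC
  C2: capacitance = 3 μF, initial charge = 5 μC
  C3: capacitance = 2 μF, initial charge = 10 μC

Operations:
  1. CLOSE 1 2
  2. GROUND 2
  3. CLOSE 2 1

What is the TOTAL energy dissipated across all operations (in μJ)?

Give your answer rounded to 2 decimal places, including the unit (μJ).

Initial: C1(5μF, Q=9μC, V=1.80V), C2(3μF, Q=5μC, V=1.67V), C3(2μF, Q=10μC, V=5.00V)
Op 1: CLOSE 1-2: Q_total=14.00, C_total=8.00, V=1.75; Q1=8.75, Q2=5.25; dissipated=0.017
Op 2: GROUND 2: Q2=0; energy lost=4.594
Op 3: CLOSE 2-1: Q_total=8.75, C_total=8.00, V=1.09; Q2=3.28, Q1=5.47; dissipated=2.871
Total dissipated: 7.482 μJ

Answer: 7.48 μJ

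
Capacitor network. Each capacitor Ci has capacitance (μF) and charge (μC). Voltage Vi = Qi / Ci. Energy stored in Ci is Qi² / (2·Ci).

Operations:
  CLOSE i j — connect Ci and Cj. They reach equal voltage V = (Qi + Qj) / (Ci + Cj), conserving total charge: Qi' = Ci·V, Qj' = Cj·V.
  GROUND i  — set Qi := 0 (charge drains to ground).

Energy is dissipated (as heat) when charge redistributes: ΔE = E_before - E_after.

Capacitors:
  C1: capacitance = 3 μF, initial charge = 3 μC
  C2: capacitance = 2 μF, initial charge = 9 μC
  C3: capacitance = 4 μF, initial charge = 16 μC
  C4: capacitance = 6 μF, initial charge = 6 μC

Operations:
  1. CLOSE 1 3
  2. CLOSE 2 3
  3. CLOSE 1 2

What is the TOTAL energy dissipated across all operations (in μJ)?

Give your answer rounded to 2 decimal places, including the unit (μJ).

Initial: C1(3μF, Q=3μC, V=1.00V), C2(2μF, Q=9μC, V=4.50V), C3(4μF, Q=16μC, V=4.00V), C4(6μF, Q=6μC, V=1.00V)
Op 1: CLOSE 1-3: Q_total=19.00, C_total=7.00, V=2.71; Q1=8.14, Q3=10.86; dissipated=7.714
Op 2: CLOSE 2-3: Q_total=19.86, C_total=6.00, V=3.31; Q2=6.62, Q3=13.24; dissipated=2.126
Op 3: CLOSE 1-2: Q_total=14.76, C_total=5.00, V=2.95; Q1=8.86, Q2=5.90; dissipated=0.213
Total dissipated: 10.053 μJ

Answer: 10.05 μJ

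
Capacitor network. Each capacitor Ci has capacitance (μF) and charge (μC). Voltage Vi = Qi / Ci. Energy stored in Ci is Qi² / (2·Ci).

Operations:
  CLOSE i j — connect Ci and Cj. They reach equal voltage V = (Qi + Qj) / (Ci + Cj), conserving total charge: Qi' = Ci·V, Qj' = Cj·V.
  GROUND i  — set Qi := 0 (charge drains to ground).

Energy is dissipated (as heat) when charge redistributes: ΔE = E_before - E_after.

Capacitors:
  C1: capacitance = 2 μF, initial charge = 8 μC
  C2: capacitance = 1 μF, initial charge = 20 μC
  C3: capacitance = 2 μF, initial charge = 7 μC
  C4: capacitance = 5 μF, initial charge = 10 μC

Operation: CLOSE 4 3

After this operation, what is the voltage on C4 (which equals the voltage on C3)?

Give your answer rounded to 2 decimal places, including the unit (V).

Initial: C1(2μF, Q=8μC, V=4.00V), C2(1μF, Q=20μC, V=20.00V), C3(2μF, Q=7μC, V=3.50V), C4(5μF, Q=10μC, V=2.00V)
Op 1: CLOSE 4-3: Q_total=17.00, C_total=7.00, V=2.43; Q4=12.14, Q3=4.86; dissipated=1.607

Answer: 2.43 V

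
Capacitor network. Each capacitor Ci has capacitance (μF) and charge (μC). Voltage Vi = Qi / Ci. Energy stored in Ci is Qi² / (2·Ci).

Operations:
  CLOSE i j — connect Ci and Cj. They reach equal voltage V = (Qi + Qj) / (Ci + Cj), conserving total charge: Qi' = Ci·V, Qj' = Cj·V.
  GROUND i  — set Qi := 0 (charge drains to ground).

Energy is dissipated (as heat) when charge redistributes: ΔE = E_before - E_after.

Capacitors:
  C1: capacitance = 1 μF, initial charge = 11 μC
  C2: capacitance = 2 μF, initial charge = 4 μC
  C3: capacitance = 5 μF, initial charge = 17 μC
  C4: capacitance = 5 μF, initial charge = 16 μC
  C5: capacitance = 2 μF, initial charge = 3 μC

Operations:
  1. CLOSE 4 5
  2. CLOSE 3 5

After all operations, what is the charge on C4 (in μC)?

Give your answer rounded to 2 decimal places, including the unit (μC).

Initial: C1(1μF, Q=11μC, V=11.00V), C2(2μF, Q=4μC, V=2.00V), C3(5μF, Q=17μC, V=3.40V), C4(5μF, Q=16μC, V=3.20V), C5(2μF, Q=3μC, V=1.50V)
Op 1: CLOSE 4-5: Q_total=19.00, C_total=7.00, V=2.71; Q4=13.57, Q5=5.43; dissipated=2.064
Op 2: CLOSE 3-5: Q_total=22.43, C_total=7.00, V=3.20; Q3=16.02, Q5=6.41; dissipated=0.336
Final charges: Q1=11.00, Q2=4.00, Q3=16.02, Q4=13.57, Q5=6.41

Answer: 13.57 μC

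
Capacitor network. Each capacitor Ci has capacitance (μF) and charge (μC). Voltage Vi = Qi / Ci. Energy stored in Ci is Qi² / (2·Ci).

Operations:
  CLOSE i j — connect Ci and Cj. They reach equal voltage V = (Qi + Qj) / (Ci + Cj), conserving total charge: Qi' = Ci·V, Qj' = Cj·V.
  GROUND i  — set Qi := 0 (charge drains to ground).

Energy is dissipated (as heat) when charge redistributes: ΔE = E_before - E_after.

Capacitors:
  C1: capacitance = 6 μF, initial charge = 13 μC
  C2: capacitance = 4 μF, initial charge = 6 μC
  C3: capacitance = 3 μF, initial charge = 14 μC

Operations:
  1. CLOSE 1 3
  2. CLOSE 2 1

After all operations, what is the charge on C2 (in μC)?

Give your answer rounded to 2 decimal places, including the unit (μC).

Answer: 9.60 μC

Derivation:
Initial: C1(6μF, Q=13μC, V=2.17V), C2(4μF, Q=6μC, V=1.50V), C3(3μF, Q=14μC, V=4.67V)
Op 1: CLOSE 1-3: Q_total=27.00, C_total=9.00, V=3.00; Q1=18.00, Q3=9.00; dissipated=6.250
Op 2: CLOSE 2-1: Q_total=24.00, C_total=10.00, V=2.40; Q2=9.60, Q1=14.40; dissipated=2.700
Final charges: Q1=14.40, Q2=9.60, Q3=9.00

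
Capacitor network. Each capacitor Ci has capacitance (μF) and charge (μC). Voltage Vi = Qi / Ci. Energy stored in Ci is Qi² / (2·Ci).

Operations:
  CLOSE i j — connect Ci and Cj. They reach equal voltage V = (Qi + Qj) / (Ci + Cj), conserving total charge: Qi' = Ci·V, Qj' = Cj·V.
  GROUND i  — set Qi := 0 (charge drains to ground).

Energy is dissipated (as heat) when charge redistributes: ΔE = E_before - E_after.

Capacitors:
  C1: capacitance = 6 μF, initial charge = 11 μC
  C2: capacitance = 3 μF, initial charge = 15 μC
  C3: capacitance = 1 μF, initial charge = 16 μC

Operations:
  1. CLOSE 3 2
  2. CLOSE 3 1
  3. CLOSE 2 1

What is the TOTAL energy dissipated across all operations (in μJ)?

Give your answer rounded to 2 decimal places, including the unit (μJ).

Answer: 86.10 μJ

Derivation:
Initial: C1(6μF, Q=11μC, V=1.83V), C2(3μF, Q=15μC, V=5.00V), C3(1μF, Q=16μC, V=16.00V)
Op 1: CLOSE 3-2: Q_total=31.00, C_total=4.00, V=7.75; Q3=7.75, Q2=23.25; dissipated=45.375
Op 2: CLOSE 3-1: Q_total=18.75, C_total=7.00, V=2.68; Q3=2.68, Q1=16.07; dissipated=15.003
Op 3: CLOSE 2-1: Q_total=39.32, C_total=9.00, V=4.37; Q2=13.11, Q1=26.21; dissipated=25.719
Total dissipated: 86.097 μJ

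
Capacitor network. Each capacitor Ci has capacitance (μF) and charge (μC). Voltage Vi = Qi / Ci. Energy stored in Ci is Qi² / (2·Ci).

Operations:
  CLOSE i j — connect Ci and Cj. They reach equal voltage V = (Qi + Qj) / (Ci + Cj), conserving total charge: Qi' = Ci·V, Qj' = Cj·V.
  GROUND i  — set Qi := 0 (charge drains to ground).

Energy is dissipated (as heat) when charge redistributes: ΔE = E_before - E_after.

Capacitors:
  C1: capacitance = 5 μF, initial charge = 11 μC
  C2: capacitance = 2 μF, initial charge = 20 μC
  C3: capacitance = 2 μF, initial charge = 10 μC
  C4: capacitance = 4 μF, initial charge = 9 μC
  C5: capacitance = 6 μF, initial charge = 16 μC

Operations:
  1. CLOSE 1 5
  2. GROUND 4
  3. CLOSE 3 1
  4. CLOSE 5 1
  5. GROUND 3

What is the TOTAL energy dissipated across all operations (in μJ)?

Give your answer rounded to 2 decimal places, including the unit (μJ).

Initial: C1(5μF, Q=11μC, V=2.20V), C2(2μF, Q=20μC, V=10.00V), C3(2μF, Q=10μC, V=5.00V), C4(4μF, Q=9μC, V=2.25V), C5(6μF, Q=16μC, V=2.67V)
Op 1: CLOSE 1-5: Q_total=27.00, C_total=11.00, V=2.45; Q1=12.27, Q5=14.73; dissipated=0.297
Op 2: GROUND 4: Q4=0; energy lost=10.125
Op 3: CLOSE 3-1: Q_total=22.27, C_total=7.00, V=3.18; Q3=6.36, Q1=15.91; dissipated=4.628
Op 4: CLOSE 5-1: Q_total=30.64, C_total=11.00, V=2.79; Q5=16.71, Q1=13.93; dissipated=0.721
Op 5: GROUND 3: Q3=0; energy lost=10.124
Total dissipated: 25.895 μJ

Answer: 25.90 μJ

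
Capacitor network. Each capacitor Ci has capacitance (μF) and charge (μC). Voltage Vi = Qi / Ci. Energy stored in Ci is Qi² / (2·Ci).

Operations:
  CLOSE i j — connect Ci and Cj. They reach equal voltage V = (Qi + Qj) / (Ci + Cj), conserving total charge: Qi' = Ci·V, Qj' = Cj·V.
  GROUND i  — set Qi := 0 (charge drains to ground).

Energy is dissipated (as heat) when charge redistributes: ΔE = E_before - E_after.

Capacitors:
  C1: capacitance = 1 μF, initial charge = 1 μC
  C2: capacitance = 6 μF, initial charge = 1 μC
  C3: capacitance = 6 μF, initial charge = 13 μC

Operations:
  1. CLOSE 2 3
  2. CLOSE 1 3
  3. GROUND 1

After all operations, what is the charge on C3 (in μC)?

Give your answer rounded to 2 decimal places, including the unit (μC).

Initial: C1(1μF, Q=1μC, V=1.00V), C2(6μF, Q=1μC, V=0.17V), C3(6μF, Q=13μC, V=2.17V)
Op 1: CLOSE 2-3: Q_total=14.00, C_total=12.00, V=1.17; Q2=7.00, Q3=7.00; dissipated=6.000
Op 2: CLOSE 1-3: Q_total=8.00, C_total=7.00, V=1.14; Q1=1.14, Q3=6.86; dissipated=0.012
Op 3: GROUND 1: Q1=0; energy lost=0.653
Final charges: Q1=0.00, Q2=7.00, Q3=6.86

Answer: 6.86 μC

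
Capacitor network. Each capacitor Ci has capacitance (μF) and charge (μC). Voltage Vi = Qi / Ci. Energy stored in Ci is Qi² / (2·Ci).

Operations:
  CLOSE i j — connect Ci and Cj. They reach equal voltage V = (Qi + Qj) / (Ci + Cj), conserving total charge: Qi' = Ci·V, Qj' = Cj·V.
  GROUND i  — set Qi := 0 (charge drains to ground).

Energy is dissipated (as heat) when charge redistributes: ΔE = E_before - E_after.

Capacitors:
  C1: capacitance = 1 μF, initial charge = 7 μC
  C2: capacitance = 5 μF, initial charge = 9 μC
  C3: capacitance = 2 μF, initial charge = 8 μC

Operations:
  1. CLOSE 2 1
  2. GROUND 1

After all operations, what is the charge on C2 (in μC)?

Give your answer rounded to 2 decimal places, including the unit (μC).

Initial: C1(1μF, Q=7μC, V=7.00V), C2(5μF, Q=9μC, V=1.80V), C3(2μF, Q=8μC, V=4.00V)
Op 1: CLOSE 2-1: Q_total=16.00, C_total=6.00, V=2.67; Q2=13.33, Q1=2.67; dissipated=11.267
Op 2: GROUND 1: Q1=0; energy lost=3.556
Final charges: Q1=0.00, Q2=13.33, Q3=8.00

Answer: 13.33 μC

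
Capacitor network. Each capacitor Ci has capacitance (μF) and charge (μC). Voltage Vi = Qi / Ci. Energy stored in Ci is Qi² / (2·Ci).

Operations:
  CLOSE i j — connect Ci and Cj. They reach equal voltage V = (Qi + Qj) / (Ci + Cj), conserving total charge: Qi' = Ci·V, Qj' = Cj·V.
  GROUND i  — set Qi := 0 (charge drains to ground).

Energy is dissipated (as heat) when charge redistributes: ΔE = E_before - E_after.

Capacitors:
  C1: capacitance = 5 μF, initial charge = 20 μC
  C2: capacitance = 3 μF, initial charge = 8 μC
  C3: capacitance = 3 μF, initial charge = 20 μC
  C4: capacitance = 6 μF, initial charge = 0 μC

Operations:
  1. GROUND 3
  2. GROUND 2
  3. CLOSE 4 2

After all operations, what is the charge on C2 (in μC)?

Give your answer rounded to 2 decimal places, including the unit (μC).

Initial: C1(5μF, Q=20μC, V=4.00V), C2(3μF, Q=8μC, V=2.67V), C3(3μF, Q=20μC, V=6.67V), C4(6μF, Q=0μC, V=0.00V)
Op 1: GROUND 3: Q3=0; energy lost=66.667
Op 2: GROUND 2: Q2=0; energy lost=10.667
Op 3: CLOSE 4-2: Q_total=0.00, C_total=9.00, V=0.00; Q4=0.00, Q2=0.00; dissipated=0.000
Final charges: Q1=20.00, Q2=0.00, Q3=0.00, Q4=0.00

Answer: 0.00 μC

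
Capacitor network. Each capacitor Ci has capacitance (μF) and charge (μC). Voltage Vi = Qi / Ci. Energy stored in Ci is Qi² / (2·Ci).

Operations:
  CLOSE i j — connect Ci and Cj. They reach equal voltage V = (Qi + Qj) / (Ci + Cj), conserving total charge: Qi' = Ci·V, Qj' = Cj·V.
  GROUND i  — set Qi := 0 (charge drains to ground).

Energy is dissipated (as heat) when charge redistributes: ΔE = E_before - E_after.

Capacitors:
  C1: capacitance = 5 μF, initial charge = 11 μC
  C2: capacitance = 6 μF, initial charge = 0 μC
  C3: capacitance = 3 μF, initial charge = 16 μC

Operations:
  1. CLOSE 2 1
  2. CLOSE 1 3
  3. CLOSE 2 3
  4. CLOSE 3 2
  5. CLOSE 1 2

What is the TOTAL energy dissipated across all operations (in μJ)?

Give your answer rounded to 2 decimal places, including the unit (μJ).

Answer: 28.45 μJ

Derivation:
Initial: C1(5μF, Q=11μC, V=2.20V), C2(6μF, Q=0μC, V=0.00V), C3(3μF, Q=16μC, V=5.33V)
Op 1: CLOSE 2-1: Q_total=11.00, C_total=11.00, V=1.00; Q2=6.00, Q1=5.00; dissipated=6.600
Op 2: CLOSE 1-3: Q_total=21.00, C_total=8.00, V=2.62; Q1=13.12, Q3=7.88; dissipated=17.604
Op 3: CLOSE 2-3: Q_total=13.88, C_total=9.00, V=1.54; Q2=9.25, Q3=4.62; dissipated=2.641
Op 4: CLOSE 3-2: Q_total=13.88, C_total=9.00, V=1.54; Q3=4.62, Q2=9.25; dissipated=0.000
Op 5: CLOSE 1-2: Q_total=22.38, C_total=11.00, V=2.03; Q1=10.17, Q2=12.20; dissipated=1.600
Total dissipated: 28.445 μJ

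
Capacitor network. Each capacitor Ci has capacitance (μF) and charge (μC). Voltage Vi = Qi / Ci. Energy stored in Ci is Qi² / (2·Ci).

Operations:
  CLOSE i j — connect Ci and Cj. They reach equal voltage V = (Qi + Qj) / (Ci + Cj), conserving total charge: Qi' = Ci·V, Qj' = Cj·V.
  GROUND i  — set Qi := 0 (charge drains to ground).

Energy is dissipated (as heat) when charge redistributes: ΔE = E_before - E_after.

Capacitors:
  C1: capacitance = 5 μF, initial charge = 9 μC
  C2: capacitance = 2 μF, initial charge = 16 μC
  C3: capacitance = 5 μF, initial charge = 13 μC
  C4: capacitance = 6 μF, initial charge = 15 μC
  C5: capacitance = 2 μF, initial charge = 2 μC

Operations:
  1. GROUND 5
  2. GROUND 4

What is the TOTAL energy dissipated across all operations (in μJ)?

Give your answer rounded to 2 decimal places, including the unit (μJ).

Answer: 19.75 μJ

Derivation:
Initial: C1(5μF, Q=9μC, V=1.80V), C2(2μF, Q=16μC, V=8.00V), C3(5μF, Q=13μC, V=2.60V), C4(6μF, Q=15μC, V=2.50V), C5(2μF, Q=2μC, V=1.00V)
Op 1: GROUND 5: Q5=0; energy lost=1.000
Op 2: GROUND 4: Q4=0; energy lost=18.750
Total dissipated: 19.750 μJ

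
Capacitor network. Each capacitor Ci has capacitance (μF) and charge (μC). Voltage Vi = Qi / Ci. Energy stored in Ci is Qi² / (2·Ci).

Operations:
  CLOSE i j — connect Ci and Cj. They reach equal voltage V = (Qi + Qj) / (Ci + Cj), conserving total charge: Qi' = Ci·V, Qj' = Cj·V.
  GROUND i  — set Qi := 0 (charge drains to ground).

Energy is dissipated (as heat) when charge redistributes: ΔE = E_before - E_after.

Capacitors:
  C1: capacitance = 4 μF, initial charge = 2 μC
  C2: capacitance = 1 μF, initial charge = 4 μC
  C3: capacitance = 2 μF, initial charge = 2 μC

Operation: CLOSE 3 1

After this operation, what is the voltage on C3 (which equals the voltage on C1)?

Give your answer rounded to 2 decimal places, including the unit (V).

Initial: C1(4μF, Q=2μC, V=0.50V), C2(1μF, Q=4μC, V=4.00V), C3(2μF, Q=2μC, V=1.00V)
Op 1: CLOSE 3-1: Q_total=4.00, C_total=6.00, V=0.67; Q3=1.33, Q1=2.67; dissipated=0.167

Answer: 0.67 V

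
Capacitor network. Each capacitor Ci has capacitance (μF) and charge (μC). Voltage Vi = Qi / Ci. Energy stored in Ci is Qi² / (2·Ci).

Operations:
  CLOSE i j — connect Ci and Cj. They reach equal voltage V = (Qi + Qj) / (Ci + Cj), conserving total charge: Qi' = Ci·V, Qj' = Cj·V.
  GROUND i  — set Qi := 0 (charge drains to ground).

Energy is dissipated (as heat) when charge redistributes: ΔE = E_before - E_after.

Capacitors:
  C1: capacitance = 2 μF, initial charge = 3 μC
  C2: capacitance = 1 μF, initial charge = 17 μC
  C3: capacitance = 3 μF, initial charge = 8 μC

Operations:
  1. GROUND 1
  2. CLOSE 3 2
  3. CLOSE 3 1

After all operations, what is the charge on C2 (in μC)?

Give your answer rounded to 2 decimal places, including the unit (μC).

Initial: C1(2μF, Q=3μC, V=1.50V), C2(1μF, Q=17μC, V=17.00V), C3(3μF, Q=8μC, V=2.67V)
Op 1: GROUND 1: Q1=0; energy lost=2.250
Op 2: CLOSE 3-2: Q_total=25.00, C_total=4.00, V=6.25; Q3=18.75, Q2=6.25; dissipated=77.042
Op 3: CLOSE 3-1: Q_total=18.75, C_total=5.00, V=3.75; Q3=11.25, Q1=7.50; dissipated=23.438
Final charges: Q1=7.50, Q2=6.25, Q3=11.25

Answer: 6.25 μC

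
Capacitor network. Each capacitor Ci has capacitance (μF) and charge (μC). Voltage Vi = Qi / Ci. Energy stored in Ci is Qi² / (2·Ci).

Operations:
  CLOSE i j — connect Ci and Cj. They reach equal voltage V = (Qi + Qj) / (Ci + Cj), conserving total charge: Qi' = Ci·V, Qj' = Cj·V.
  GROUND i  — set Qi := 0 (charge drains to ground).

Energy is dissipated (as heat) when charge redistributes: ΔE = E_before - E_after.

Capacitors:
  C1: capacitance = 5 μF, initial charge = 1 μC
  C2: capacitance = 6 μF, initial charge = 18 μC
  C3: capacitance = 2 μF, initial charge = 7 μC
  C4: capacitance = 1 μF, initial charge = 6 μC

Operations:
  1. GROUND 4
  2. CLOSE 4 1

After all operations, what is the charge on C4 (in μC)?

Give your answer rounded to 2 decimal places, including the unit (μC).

Initial: C1(5μF, Q=1μC, V=0.20V), C2(6μF, Q=18μC, V=3.00V), C3(2μF, Q=7μC, V=3.50V), C4(1μF, Q=6μC, V=6.00V)
Op 1: GROUND 4: Q4=0; energy lost=18.000
Op 2: CLOSE 4-1: Q_total=1.00, C_total=6.00, V=0.17; Q4=0.17, Q1=0.83; dissipated=0.017
Final charges: Q1=0.83, Q2=18.00, Q3=7.00, Q4=0.17

Answer: 0.17 μC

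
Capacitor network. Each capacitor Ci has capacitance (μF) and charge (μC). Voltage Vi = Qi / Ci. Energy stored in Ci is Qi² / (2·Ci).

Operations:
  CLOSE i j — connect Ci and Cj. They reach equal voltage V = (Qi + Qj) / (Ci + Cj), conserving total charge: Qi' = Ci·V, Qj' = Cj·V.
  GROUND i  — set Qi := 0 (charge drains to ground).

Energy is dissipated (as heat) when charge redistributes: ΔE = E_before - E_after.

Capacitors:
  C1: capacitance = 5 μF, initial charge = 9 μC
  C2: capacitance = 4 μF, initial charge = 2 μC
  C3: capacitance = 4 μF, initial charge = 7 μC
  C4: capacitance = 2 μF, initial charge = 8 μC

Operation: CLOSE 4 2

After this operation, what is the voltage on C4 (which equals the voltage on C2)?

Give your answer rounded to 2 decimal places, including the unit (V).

Initial: C1(5μF, Q=9μC, V=1.80V), C2(4μF, Q=2μC, V=0.50V), C3(4μF, Q=7μC, V=1.75V), C4(2μF, Q=8μC, V=4.00V)
Op 1: CLOSE 4-2: Q_total=10.00, C_total=6.00, V=1.67; Q4=3.33, Q2=6.67; dissipated=8.167

Answer: 1.67 V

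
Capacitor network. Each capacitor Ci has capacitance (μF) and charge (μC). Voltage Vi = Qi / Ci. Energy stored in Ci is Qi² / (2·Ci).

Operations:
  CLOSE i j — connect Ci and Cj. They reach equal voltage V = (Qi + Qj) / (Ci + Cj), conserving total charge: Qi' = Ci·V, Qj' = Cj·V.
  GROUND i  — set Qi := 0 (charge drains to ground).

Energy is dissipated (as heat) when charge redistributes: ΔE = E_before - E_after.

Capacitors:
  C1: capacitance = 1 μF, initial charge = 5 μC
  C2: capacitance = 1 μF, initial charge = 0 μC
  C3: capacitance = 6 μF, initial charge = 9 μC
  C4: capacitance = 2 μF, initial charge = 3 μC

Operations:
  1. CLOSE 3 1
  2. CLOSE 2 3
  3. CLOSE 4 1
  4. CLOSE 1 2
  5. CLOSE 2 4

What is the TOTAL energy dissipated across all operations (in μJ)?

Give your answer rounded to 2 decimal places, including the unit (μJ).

Initial: C1(1μF, Q=5μC, V=5.00V), C2(1μF, Q=0μC, V=0.00V), C3(6μF, Q=9μC, V=1.50V), C4(2μF, Q=3μC, V=1.50V)
Op 1: CLOSE 3-1: Q_total=14.00, C_total=7.00, V=2.00; Q3=12.00, Q1=2.00; dissipated=5.250
Op 2: CLOSE 2-3: Q_total=12.00, C_total=7.00, V=1.71; Q2=1.71, Q3=10.29; dissipated=1.714
Op 3: CLOSE 4-1: Q_total=5.00, C_total=3.00, V=1.67; Q4=3.33, Q1=1.67; dissipated=0.083
Op 4: CLOSE 1-2: Q_total=3.38, C_total=2.00, V=1.69; Q1=1.69, Q2=1.69; dissipated=0.001
Op 5: CLOSE 2-4: Q_total=5.02, C_total=3.00, V=1.67; Q2=1.67, Q4=3.35; dissipated=0.000
Total dissipated: 7.048 μJ

Answer: 7.05 μJ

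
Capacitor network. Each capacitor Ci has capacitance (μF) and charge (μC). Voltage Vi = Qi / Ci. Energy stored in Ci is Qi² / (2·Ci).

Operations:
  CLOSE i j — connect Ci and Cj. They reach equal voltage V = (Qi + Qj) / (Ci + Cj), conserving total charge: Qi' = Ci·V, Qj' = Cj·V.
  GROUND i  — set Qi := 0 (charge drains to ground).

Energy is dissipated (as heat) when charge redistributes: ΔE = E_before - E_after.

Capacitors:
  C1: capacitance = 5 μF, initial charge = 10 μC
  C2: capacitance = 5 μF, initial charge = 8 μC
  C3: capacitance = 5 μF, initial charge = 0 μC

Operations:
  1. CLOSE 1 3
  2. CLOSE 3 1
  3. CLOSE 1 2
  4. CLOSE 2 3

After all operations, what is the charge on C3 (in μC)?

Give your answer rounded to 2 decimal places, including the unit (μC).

Answer: 5.75 μC

Derivation:
Initial: C1(5μF, Q=10μC, V=2.00V), C2(5μF, Q=8μC, V=1.60V), C3(5μF, Q=0μC, V=0.00V)
Op 1: CLOSE 1-3: Q_total=10.00, C_total=10.00, V=1.00; Q1=5.00, Q3=5.00; dissipated=5.000
Op 2: CLOSE 3-1: Q_total=10.00, C_total=10.00, V=1.00; Q3=5.00, Q1=5.00; dissipated=0.000
Op 3: CLOSE 1-2: Q_total=13.00, C_total=10.00, V=1.30; Q1=6.50, Q2=6.50; dissipated=0.450
Op 4: CLOSE 2-3: Q_total=11.50, C_total=10.00, V=1.15; Q2=5.75, Q3=5.75; dissipated=0.113
Final charges: Q1=6.50, Q2=5.75, Q3=5.75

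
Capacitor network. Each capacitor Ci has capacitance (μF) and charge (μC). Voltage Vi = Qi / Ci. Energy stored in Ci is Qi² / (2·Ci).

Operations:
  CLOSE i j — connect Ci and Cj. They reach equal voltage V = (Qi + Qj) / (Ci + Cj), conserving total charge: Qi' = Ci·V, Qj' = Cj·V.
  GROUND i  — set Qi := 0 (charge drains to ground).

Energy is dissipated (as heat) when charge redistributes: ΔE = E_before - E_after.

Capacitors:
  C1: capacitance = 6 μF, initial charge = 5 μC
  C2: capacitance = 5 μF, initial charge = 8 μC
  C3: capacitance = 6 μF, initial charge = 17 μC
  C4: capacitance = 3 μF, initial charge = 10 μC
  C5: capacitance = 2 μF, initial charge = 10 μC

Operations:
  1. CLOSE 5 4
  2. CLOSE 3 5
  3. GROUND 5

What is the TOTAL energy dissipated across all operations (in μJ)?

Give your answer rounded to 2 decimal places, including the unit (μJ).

Answer: 12.45 μJ

Derivation:
Initial: C1(6μF, Q=5μC, V=0.83V), C2(5μF, Q=8μC, V=1.60V), C3(6μF, Q=17μC, V=2.83V), C4(3μF, Q=10μC, V=3.33V), C5(2μF, Q=10μC, V=5.00V)
Op 1: CLOSE 5-4: Q_total=20.00, C_total=5.00, V=4.00; Q5=8.00, Q4=12.00; dissipated=1.667
Op 2: CLOSE 3-5: Q_total=25.00, C_total=8.00, V=3.12; Q3=18.75, Q5=6.25; dissipated=1.021
Op 3: GROUND 5: Q5=0; energy lost=9.766
Total dissipated: 12.453 μJ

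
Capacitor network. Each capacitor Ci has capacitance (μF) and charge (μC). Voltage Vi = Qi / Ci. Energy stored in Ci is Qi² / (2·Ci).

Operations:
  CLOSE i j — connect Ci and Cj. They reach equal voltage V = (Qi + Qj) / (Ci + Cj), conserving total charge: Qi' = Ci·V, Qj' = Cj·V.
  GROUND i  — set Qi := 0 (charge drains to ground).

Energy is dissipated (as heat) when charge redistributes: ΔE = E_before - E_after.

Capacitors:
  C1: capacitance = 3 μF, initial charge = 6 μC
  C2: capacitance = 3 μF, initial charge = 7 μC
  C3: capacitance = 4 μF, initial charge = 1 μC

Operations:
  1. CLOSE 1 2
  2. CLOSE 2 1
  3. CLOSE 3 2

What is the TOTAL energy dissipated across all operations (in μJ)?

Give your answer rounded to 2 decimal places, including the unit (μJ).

Answer: 3.23 μJ

Derivation:
Initial: C1(3μF, Q=6μC, V=2.00V), C2(3μF, Q=7μC, V=2.33V), C3(4μF, Q=1μC, V=0.25V)
Op 1: CLOSE 1-2: Q_total=13.00, C_total=6.00, V=2.17; Q1=6.50, Q2=6.50; dissipated=0.083
Op 2: CLOSE 2-1: Q_total=13.00, C_total=6.00, V=2.17; Q2=6.50, Q1=6.50; dissipated=0.000
Op 3: CLOSE 3-2: Q_total=7.50, C_total=7.00, V=1.07; Q3=4.29, Q2=3.21; dissipated=3.149
Total dissipated: 3.232 μJ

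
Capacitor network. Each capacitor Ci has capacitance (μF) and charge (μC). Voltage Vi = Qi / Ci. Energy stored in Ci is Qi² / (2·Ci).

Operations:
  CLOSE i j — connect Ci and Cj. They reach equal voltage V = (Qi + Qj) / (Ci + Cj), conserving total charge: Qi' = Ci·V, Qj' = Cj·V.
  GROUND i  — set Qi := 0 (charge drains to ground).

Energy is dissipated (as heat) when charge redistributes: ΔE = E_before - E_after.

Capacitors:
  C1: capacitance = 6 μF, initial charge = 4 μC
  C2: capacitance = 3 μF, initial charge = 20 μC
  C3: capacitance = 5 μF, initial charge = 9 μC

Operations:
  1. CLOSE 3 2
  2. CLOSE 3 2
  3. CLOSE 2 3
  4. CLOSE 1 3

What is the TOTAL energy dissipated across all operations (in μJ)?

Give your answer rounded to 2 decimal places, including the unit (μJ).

Answer: 34.14 μJ

Derivation:
Initial: C1(6μF, Q=4μC, V=0.67V), C2(3μF, Q=20μC, V=6.67V), C3(5μF, Q=9μC, V=1.80V)
Op 1: CLOSE 3-2: Q_total=29.00, C_total=8.00, V=3.62; Q3=18.12, Q2=10.88; dissipated=22.204
Op 2: CLOSE 3-2: Q_total=29.00, C_total=8.00, V=3.62; Q3=18.12, Q2=10.88; dissipated=0.000
Op 3: CLOSE 2-3: Q_total=29.00, C_total=8.00, V=3.62; Q2=10.88, Q3=18.12; dissipated=0.000
Op 4: CLOSE 1-3: Q_total=22.12, C_total=11.00, V=2.01; Q1=12.07, Q3=10.06; dissipated=11.934
Total dissipated: 34.138 μJ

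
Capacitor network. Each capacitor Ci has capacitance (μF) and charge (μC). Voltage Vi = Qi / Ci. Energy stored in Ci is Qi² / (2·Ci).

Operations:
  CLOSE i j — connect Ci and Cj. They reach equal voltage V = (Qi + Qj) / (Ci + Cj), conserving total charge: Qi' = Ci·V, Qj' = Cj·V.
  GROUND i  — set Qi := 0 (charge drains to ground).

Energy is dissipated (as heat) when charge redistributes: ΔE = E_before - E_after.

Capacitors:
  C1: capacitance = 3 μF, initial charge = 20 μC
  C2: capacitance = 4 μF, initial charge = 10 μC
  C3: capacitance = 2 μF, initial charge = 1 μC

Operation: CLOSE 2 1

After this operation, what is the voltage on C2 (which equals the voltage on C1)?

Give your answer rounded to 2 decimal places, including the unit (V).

Answer: 4.29 V

Derivation:
Initial: C1(3μF, Q=20μC, V=6.67V), C2(4μF, Q=10μC, V=2.50V), C3(2μF, Q=1μC, V=0.50V)
Op 1: CLOSE 2-1: Q_total=30.00, C_total=7.00, V=4.29; Q2=17.14, Q1=12.86; dissipated=14.881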